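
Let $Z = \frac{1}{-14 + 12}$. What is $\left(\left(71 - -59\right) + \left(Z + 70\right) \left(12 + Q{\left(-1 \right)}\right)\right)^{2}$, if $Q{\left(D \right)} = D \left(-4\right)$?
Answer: $1542564$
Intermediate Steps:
$Q{\left(D \right)} = - 4 D$
$Z = - \frac{1}{2}$ ($Z = \frac{1}{-2} = - \frac{1}{2} \approx -0.5$)
$\left(\left(71 - -59\right) + \left(Z + 70\right) \left(12 + Q{\left(-1 \right)}\right)\right)^{2} = \left(\left(71 - -59\right) + \left(- \frac{1}{2} + 70\right) \left(12 - -4\right)\right)^{2} = \left(\left(71 + 59\right) + \frac{139 \left(12 + 4\right)}{2}\right)^{2} = \left(130 + \frac{139}{2} \cdot 16\right)^{2} = \left(130 + 1112\right)^{2} = 1242^{2} = 1542564$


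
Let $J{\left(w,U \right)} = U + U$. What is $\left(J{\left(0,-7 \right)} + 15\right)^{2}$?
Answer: $1$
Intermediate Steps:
$J{\left(w,U \right)} = 2 U$
$\left(J{\left(0,-7 \right)} + 15\right)^{2} = \left(2 \left(-7\right) + 15\right)^{2} = \left(-14 + 15\right)^{2} = 1^{2} = 1$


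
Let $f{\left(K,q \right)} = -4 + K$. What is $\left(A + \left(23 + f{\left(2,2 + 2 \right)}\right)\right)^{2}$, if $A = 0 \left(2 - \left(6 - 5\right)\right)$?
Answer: $441$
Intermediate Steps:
$A = 0$ ($A = 0 \left(2 - 1\right) = 0 \cdot 1 = 0$)
$\left(A + \left(23 + f{\left(2,2 + 2 \right)}\right)\right)^{2} = \left(0 + \left(23 + \left(-4 + 2\right)\right)\right)^{2} = \left(0 + \left(23 - 2\right)\right)^{2} = \left(0 + 21\right)^{2} = 21^{2} = 441$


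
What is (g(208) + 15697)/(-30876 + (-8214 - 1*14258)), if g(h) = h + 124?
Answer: -16029/53348 ≈ -0.30046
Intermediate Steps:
g(h) = 124 + h
(g(208) + 15697)/(-30876 + (-8214 - 1*14258)) = ((124 + 208) + 15697)/(-30876 + (-8214 - 1*14258)) = (332 + 15697)/(-30876 + (-8214 - 14258)) = 16029/(-30876 - 22472) = 16029/(-53348) = 16029*(-1/53348) = -16029/53348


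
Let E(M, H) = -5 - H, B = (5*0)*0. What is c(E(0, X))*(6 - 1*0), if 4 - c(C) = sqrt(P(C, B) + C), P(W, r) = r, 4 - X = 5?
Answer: 24 - 12*I ≈ 24.0 - 12.0*I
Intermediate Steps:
X = -1 (X = 4 - 1*5 = 4 - 5 = -1)
B = 0 (B = 0*0 = 0)
c(C) = 4 - sqrt(C) (c(C) = 4 - sqrt(0 + C) = 4 - sqrt(C))
c(E(0, X))*(6 - 1*0) = (4 - sqrt(-5 - 1*(-1)))*(6 - 1*0) = (4 - sqrt(-5 + 1))*(6 + 0) = (4 - sqrt(-4))*6 = (4 - 2*I)*6 = 24 - 12*I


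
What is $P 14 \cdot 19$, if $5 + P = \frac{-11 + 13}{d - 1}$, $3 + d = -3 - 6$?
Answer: $- \frac{17822}{13} \approx -1370.9$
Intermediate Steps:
$d = -12$ ($d = -3 - 9 = -12$)
$P = - \frac{67}{13}$ ($P = -5 + \frac{-11 + 13}{-12 - 1} = -5 + \frac{2}{-13} = -5 + 2 \left(- \frac{1}{13}\right) = -5 - \frac{2}{13} = - \frac{67}{13} \approx -5.1538$)
$P 14 \cdot 19 = \left(- \frac{67}{13}\right) 14 \cdot 19 = \left(- \frac{938}{13}\right) 19 = - \frac{17822}{13}$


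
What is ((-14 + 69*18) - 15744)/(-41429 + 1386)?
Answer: 14516/40043 ≈ 0.36251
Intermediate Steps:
((-14 + 69*18) - 15744)/(-41429 + 1386) = ((-14 + 1242) - 15744)/(-40043) = (1228 - 15744)*(-1/40043) = -14516*(-1/40043) = 14516/40043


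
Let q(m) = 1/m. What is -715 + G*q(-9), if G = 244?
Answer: -6679/9 ≈ -742.11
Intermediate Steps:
-715 + G*q(-9) = -715 + 244/(-9) = -715 + 244*(-1/9) = -715 - 244/9 = -6679/9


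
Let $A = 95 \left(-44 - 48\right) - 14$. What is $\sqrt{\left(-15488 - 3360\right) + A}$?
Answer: $i \sqrt{27602} \approx 166.14 i$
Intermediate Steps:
$A = -8754$ ($A = 95 \left(-44 - 48\right) - 14 = 95 \left(-92\right) - 14 = -8740 - 14 = -8754$)
$\sqrt{\left(-15488 - 3360\right) + A} = \sqrt{\left(-15488 - 3360\right) - 8754} = \sqrt{-18848 - 8754} = \sqrt{-27602} = i \sqrt{27602}$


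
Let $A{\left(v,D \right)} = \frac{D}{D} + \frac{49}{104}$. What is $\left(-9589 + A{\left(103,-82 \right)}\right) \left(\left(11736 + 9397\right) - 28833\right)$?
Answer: $\frac{1919423275}{26} \approx 7.3824 \cdot 10^{7}$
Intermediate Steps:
$A{\left(v,D \right)} = \frac{153}{104}$ ($A{\left(v,D \right)} = 1 + 49 \cdot \frac{1}{104} = 1 + \frac{49}{104} = \frac{153}{104}$)
$\left(-9589 + A{\left(103,-82 \right)}\right) \left(\left(11736 + 9397\right) - 28833\right) = \left(-9589 + \frac{153}{104}\right) \left(\left(11736 + 9397\right) - 28833\right) = - \frac{997103 \left(21133 - 28833\right)}{104} = \left(- \frac{997103}{104}\right) \left(-7700\right) = \frac{1919423275}{26}$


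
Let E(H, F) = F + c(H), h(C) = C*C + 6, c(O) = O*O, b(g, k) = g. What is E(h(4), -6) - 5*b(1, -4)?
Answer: 473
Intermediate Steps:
c(O) = O²
h(C) = 6 + C² (h(C) = C² + 6 = 6 + C²)
E(H, F) = F + H²
E(h(4), -6) - 5*b(1, -4) = (-6 + (6 + 4²)²) - 5*1 = (-6 + (6 + 16)²) - 5 = (-6 + 22²) - 5 = (-6 + 484) - 5 = 478 - 5 = 473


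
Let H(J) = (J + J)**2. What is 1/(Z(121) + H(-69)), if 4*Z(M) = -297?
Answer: 4/75879 ≈ 5.2716e-5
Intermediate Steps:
H(J) = 4*J**2 (H(J) = (2*J)**2 = 4*J**2)
Z(M) = -297/4 (Z(M) = (1/4)*(-297) = -297/4)
1/(Z(121) + H(-69)) = 1/(-297/4 + 4*(-69)**2) = 1/(-297/4 + 4*4761) = 1/(-297/4 + 19044) = 1/(75879/4) = 4/75879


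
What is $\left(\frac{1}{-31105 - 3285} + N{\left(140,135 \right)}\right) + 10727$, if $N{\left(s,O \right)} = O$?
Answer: $\frac{373544179}{34390} \approx 10862.0$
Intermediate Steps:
$\left(\frac{1}{-31105 - 3285} + N{\left(140,135 \right)}\right) + 10727 = \left(\frac{1}{-31105 - 3285} + 135\right) + 10727 = \left(\frac{1}{-34390} + 135\right) + 10727 = \left(- \frac{1}{34390} + 135\right) + 10727 = \frac{4642649}{34390} + 10727 = \frac{373544179}{34390}$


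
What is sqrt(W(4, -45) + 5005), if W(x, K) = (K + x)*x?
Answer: sqrt(4841) ≈ 69.577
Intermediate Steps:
W(x, K) = x*(K + x)
sqrt(W(4, -45) + 5005) = sqrt(4*(-45 + 4) + 5005) = sqrt(4*(-41) + 5005) = sqrt(-164 + 5005) = sqrt(4841)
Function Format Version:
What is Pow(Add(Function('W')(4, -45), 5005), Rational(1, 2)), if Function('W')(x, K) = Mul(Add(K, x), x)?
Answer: Pow(4841, Rational(1, 2)) ≈ 69.577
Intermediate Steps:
Function('W')(x, K) = Mul(x, Add(K, x))
Pow(Add(Function('W')(4, -45), 5005), Rational(1, 2)) = Pow(Add(Mul(4, Add(-45, 4)), 5005), Rational(1, 2)) = Pow(Add(Mul(4, -41), 5005), Rational(1, 2)) = Pow(Add(-164, 5005), Rational(1, 2)) = Pow(4841, Rational(1, 2))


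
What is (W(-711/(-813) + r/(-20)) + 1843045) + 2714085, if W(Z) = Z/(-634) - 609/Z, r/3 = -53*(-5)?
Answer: 43994160919890099/9653885032 ≈ 4.5571e+6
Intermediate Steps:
r = 795 (r = 3*(-53*(-5)) = 3*265 = 795)
W(Z) = -609/Z - Z/634 (W(Z) = Z*(-1/634) - 609/Z = -Z/634 - 609/Z = -609/Z - Z/634)
(W(-711/(-813) + r/(-20)) + 1843045) + 2714085 = ((-609/(-711/(-813) + 795/(-20)) - (-711/(-813) + 795/(-20))/634) + 1843045) + 2714085 = ((-609/(-711*(-1/813) + 795*(-1/20)) - (-711*(-1/813) + 795*(-1/20))/634) + 1843045) + 2714085 = ((-609/(237/271 - 159/4) - (237/271 - 159/4)/634) + 1843045) + 2714085 = ((-609/(-42141/1084) - 1/634*(-42141/1084)) + 1843045) + 2714085 = ((-609*(-1084/42141) + 42141/687256) + 1843045) + 2714085 = ((220052/14047 + 42141/687256) + 1843045) + 2714085 = (151824011939/9653885032 + 1843045) + 2714085 = 17792696362814379/9653885032 + 2714085 = 43994160919890099/9653885032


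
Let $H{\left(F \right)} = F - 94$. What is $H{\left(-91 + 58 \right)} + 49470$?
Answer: $49343$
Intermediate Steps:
$H{\left(F \right)} = -94 + F$
$H{\left(-91 + 58 \right)} + 49470 = \left(-94 + \left(-91 + 58\right)\right) + 49470 = \left(-94 - 33\right) + 49470 = -127 + 49470 = 49343$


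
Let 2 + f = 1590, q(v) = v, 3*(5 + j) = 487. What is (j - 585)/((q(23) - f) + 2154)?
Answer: -1283/1767 ≈ -0.72609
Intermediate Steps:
j = 472/3 (j = -5 + (⅓)*487 = -5 + 487/3 = 472/3 ≈ 157.33)
f = 1588 (f = -2 + 1590 = 1588)
(j - 585)/((q(23) - f) + 2154) = (472/3 - 585)/((23 - 1*1588) + 2154) = -1283/(3*((23 - 1588) + 2154)) = -1283/(3*(-1565 + 2154)) = -1283/3/589 = -1283/3*1/589 = -1283/1767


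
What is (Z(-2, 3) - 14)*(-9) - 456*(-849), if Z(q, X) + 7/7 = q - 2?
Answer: 387315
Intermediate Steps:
Z(q, X) = -3 + q (Z(q, X) = -1 + (q - 2) = -1 + (-2 + q) = -3 + q)
(Z(-2, 3) - 14)*(-9) - 456*(-849) = ((-3 - 2) - 14)*(-9) - 456*(-849) = (-5 - 14)*(-9) + 387144 = -19*(-9) + 387144 = 171 + 387144 = 387315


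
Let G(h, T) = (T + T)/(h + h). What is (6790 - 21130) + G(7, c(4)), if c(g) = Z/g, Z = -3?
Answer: -401523/28 ≈ -14340.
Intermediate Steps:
c(g) = -3/g
G(h, T) = T/h (G(h, T) = (2*T)/((2*h)) = (2*T)*(1/(2*h)) = T/h)
(6790 - 21130) + G(7, c(4)) = (6790 - 21130) - 3/4/7 = -14340 - 3*¼*(⅐) = -14340 - ¾*⅐ = -14340 - 3/28 = -401523/28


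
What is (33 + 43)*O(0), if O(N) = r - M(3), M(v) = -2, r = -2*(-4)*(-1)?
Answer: -456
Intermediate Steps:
r = -8 (r = 8*(-1) = -8)
O(N) = -6 (O(N) = -8 - 1*(-2) = -8 + 2 = -6)
(33 + 43)*O(0) = (33 + 43)*(-6) = 76*(-6) = -456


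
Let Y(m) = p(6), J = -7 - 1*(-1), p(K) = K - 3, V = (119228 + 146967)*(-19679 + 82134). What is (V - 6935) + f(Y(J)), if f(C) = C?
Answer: 16625201793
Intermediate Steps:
V = 16625208725 (V = 266195*62455 = 16625208725)
p(K) = -3 + K
J = -6 (J = -7 + 1 = -6)
Y(m) = 3 (Y(m) = -3 + 6 = 3)
(V - 6935) + f(Y(J)) = (16625208725 - 6935) + 3 = 16625201790 + 3 = 16625201793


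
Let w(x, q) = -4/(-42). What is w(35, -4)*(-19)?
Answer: -38/21 ≈ -1.8095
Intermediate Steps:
w(x, q) = 2/21 (w(x, q) = -4*(-1/42) = 2/21)
w(35, -4)*(-19) = (2/21)*(-19) = -38/21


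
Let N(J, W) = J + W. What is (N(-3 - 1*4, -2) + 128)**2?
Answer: 14161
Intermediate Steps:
(N(-3 - 1*4, -2) + 128)**2 = (((-3 - 1*4) - 2) + 128)**2 = (((-3 - 4) - 2) + 128)**2 = ((-7 - 2) + 128)**2 = (-9 + 128)**2 = 119**2 = 14161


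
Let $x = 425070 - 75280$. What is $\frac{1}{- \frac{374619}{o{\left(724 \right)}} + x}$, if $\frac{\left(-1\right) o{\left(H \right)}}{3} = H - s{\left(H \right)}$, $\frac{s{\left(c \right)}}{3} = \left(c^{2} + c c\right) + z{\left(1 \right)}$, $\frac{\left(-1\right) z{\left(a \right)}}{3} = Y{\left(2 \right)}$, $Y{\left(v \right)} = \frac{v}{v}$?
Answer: $\frac{449189}{157121802471} \approx 2.8589 \cdot 10^{-6}$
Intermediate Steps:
$Y{\left(v \right)} = 1$
$z{\left(a \right)} = -3$ ($z{\left(a \right)} = \left(-3\right) 1 = -3$)
$s{\left(c \right)} = -9 + 6 c^{2}$ ($s{\left(c \right)} = 3 \left(\left(c^{2} + c c\right) - 3\right) = 3 \left(\left(c^{2} + c^{2}\right) - 3\right) = 3 \left(2 c^{2} - 3\right) = 3 \left(-3 + 2 c^{2}\right) = -9 + 6 c^{2}$)
$x = 349790$
$o{\left(H \right)} = -27 - 3 H + 18 H^{2}$ ($o{\left(H \right)} = - 3 \left(H - \left(-9 + 6 H^{2}\right)\right) = - 3 \left(9 + H - 6 H^{2}\right) = -27 - 3 H + 18 H^{2}$)
$\frac{1}{- \frac{374619}{o{\left(724 \right)}} + x} = \frac{1}{- \frac{374619}{-27 - 2172 + 18 \cdot 724^{2}} + 349790} = \frac{1}{- \frac{374619}{-27 - 2172 + 18 \cdot 524176} + 349790} = \frac{1}{- \frac{374619}{-27 - 2172 + 9435168} + 349790} = \frac{1}{- \frac{374619}{9432969} + 349790} = \frac{1}{\left(-374619\right) \frac{1}{9432969} + 349790} = \frac{1}{- \frac{17839}{449189} + 349790} = \frac{1}{\frac{157121802471}{449189}} = \frac{449189}{157121802471}$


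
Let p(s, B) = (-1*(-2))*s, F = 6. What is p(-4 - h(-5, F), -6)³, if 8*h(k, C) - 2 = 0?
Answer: -4913/8 ≈ -614.13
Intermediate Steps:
h(k, C) = ¼ (h(k, C) = ¼ + (⅛)*0 = ¼ + 0 = ¼)
p(s, B) = 2*s
p(-4 - h(-5, F), -6)³ = (2*(-4 - 1*¼))³ = (2*(-4 - ¼))³ = (2*(-17/4))³ = (-17/2)³ = -4913/8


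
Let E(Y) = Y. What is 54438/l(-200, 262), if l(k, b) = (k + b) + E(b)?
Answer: 9073/54 ≈ 168.02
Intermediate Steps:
l(k, b) = k + 2*b (l(k, b) = (k + b) + b = (b + k) + b = k + 2*b)
54438/l(-200, 262) = 54438/(-200 + 2*262) = 54438/(-200 + 524) = 54438/324 = 54438*(1/324) = 9073/54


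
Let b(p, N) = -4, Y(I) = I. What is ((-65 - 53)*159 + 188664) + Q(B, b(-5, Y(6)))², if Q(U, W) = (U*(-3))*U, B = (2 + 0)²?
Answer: 172206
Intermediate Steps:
B = 4 (B = 2² = 4)
Q(U, W) = -3*U² (Q(U, W) = (-3*U)*U = -3*U²)
((-65 - 53)*159 + 188664) + Q(B, b(-5, Y(6)))² = ((-65 - 53)*159 + 188664) + (-3*4²)² = (-118*159 + 188664) + (-3*16)² = (-18762 + 188664) + (-48)² = 169902 + 2304 = 172206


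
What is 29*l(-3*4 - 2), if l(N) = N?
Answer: -406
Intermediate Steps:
29*l(-3*4 - 2) = 29*(-3*4 - 2) = 29*(-12 - 2) = 29*(-14) = -406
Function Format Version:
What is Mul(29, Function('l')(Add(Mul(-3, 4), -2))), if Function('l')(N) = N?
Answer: -406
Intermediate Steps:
Mul(29, Function('l')(Add(Mul(-3, 4), -2))) = Mul(29, Add(Mul(-3, 4), -2)) = Mul(29, Add(-12, -2)) = Mul(29, -14) = -406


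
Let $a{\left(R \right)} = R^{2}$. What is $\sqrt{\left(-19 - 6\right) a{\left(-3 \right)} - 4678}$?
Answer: $i \sqrt{4903} \approx 70.021 i$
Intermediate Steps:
$\sqrt{\left(-19 - 6\right) a{\left(-3 \right)} - 4678} = \sqrt{\left(-19 - 6\right) \left(-3\right)^{2} - 4678} = \sqrt{\left(-25\right) 9 - 4678} = \sqrt{-225 - 4678} = \sqrt{-4903} = i \sqrt{4903}$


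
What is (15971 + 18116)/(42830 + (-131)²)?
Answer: 34087/59991 ≈ 0.56820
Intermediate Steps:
(15971 + 18116)/(42830 + (-131)²) = 34087/(42830 + 17161) = 34087/59991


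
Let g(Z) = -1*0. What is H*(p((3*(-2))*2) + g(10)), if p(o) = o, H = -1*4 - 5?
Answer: 108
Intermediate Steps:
g(Z) = 0
H = -9 (H = -4 - 5 = -9)
H*(p((3*(-2))*2) + g(10)) = -9*((3*(-2))*2 + 0) = -9*(-6*2 + 0) = -9*(-12 + 0) = -9*(-12) = 108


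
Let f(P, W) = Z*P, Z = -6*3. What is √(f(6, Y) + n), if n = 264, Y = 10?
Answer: 2*√39 ≈ 12.490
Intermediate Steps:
Z = -18
f(P, W) = -18*P
√(f(6, Y) + n) = √(-18*6 + 264) = √(-108 + 264) = √156 = 2*√39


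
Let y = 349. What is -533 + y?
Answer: -184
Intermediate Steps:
-533 + y = -533 + 349 = -184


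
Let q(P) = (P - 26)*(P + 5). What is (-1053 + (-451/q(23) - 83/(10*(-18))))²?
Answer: 435226520089/396900 ≈ 1.0966e+6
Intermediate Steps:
q(P) = (-26 + P)*(5 + P)
(-1053 + (-451/q(23) - 83/(10*(-18))))² = (-1053 + (-451/(-130 + 23² - 21*23) - 83/(10*(-18))))² = (-1053 + (-451/(-130 + 529 - 483) - 83/(-180)))² = (-1053 + (-451/(-84) - 83*(-1/180)))² = (-1053 + (-451*(-1/84) + 83/180))² = (-1053 + (451/84 + 83/180))² = (-1053 + 3673/630)² = (-659717/630)² = 435226520089/396900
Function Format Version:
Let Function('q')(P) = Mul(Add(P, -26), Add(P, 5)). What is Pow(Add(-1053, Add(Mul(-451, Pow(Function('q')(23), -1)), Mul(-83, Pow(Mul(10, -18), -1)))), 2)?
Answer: Rational(435226520089, 396900) ≈ 1.0966e+6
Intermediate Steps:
Function('q')(P) = Mul(Add(-26, P), Add(5, P))
Pow(Add(-1053, Add(Mul(-451, Pow(Function('q')(23), -1)), Mul(-83, Pow(Mul(10, -18), -1)))), 2) = Pow(Add(-1053, Add(Mul(-451, Pow(Add(-130, Pow(23, 2), Mul(-21, 23)), -1)), Mul(-83, Pow(Mul(10, -18), -1)))), 2) = Pow(Add(-1053, Add(Mul(-451, Pow(Add(-130, 529, -483), -1)), Mul(-83, Pow(-180, -1)))), 2) = Pow(Add(-1053, Add(Mul(-451, Pow(-84, -1)), Mul(-83, Rational(-1, 180)))), 2) = Pow(Add(-1053, Add(Mul(-451, Rational(-1, 84)), Rational(83, 180))), 2) = Pow(Add(-1053, Add(Rational(451, 84), Rational(83, 180))), 2) = Pow(Add(-1053, Rational(3673, 630)), 2) = Pow(Rational(-659717, 630), 2) = Rational(435226520089, 396900)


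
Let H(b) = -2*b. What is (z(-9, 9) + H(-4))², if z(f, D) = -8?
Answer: 0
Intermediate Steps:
(z(-9, 9) + H(-4))² = (-8 - 2*(-4))² = (-8 + 8)² = 0² = 0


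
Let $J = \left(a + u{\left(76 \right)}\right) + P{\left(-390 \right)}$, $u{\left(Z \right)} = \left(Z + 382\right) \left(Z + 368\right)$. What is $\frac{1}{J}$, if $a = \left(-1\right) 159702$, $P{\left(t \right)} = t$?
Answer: $\frac{1}{43260} \approx 2.3116 \cdot 10^{-5}$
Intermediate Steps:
$u{\left(Z \right)} = \left(368 + Z\right) \left(382 + Z\right)$ ($u{\left(Z \right)} = \left(382 + Z\right) \left(368 + Z\right) = \left(368 + Z\right) \left(382 + Z\right)$)
$a = -159702$
$J = 43260$ ($J = \left(-159702 + \left(140576 + 76^{2} + 750 \cdot 76\right)\right) - 390 = \left(-159702 + \left(140576 + 5776 + 57000\right)\right) - 390 = \left(-159702 + 203352\right) - 390 = 43650 - 390 = 43260$)
$\frac{1}{J} = \frac{1}{43260}$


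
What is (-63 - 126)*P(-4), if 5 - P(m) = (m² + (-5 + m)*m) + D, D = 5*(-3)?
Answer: 6048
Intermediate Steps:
D = -15
P(m) = 20 - m² - m*(-5 + m) (P(m) = 5 - ((m² + (-5 + m)*m) - 15) = 5 - ((m² + m*(-5 + m)) - 15) = 5 - (-15 + m² + m*(-5 + m)) = 5 + (15 - m² - m*(-5 + m)) = 20 - m² - m*(-5 + m))
(-63 - 126)*P(-4) = (-63 - 126)*(20 - 2*(-4)² + 5*(-4)) = -189*(20 - 2*16 - 20) = -189*(20 - 32 - 20) = -189*(-32) = 6048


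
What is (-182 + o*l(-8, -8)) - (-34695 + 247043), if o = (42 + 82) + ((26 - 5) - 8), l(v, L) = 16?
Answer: -210338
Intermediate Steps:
o = 137 (o = 124 + (21 - 8) = 124 + 13 = 137)
(-182 + o*l(-8, -8)) - (-34695 + 247043) = (-182 + 137*16) - (-34695 + 247043) = (-182 + 2192) - 1*212348 = 2010 - 212348 = -210338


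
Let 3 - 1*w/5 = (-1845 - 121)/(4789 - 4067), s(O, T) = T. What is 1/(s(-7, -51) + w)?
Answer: -361/8081 ≈ -0.044673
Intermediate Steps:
w = 10330/361 (w = 15 - 5*(-1845 - 121)/(4789 - 4067) = 15 - (-9830)/722 = 15 - 5*(-983/361) = 15 + 4915/361 = 10330/361 ≈ 28.615)
1/(s(-7, -51) + w) = 1/(-51 + 10330/361) = 1/(-8081/361) = -361/8081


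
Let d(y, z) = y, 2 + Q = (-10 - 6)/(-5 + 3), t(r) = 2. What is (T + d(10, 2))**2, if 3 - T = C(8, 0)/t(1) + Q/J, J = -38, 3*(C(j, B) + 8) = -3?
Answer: 450241/1444 ≈ 311.80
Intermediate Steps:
C(j, B) = -9 (C(j, B) = -8 + (1/3)*(-3) = -8 - 1 = -9)
Q = 6 (Q = -2 + (-10 - 6)/(-5 + 3) = -2 - 16/(-2) = -2 - 16*(-1/2) = -2 + 8 = 6)
T = 291/38 (T = 3 - (-9/2 + 6/(-38)) = 3 - (-9*1/2 + 6*(-1/38)) = 3 - (-9/2 - 3/19) = 3 - 1*(-177/38) = 3 + 177/38 = 291/38 ≈ 7.6579)
(T + d(10, 2))**2 = (291/38 + 10)**2 = (671/38)**2 = 450241/1444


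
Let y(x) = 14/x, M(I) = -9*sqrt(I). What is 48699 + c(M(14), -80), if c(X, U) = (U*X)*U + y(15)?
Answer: 730499/15 - 57600*sqrt(14) ≈ -1.6682e+5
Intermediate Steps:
c(X, U) = 14/15 + X*U**2 (c(X, U) = (U*X)*U + 14/15 = X*U**2 + 14*(1/15) = X*U**2 + 14/15 = 14/15 + X*U**2)
48699 + c(M(14), -80) = 48699 + (14/15 - 9*sqrt(14)*(-80)**2) = 48699 + (14/15 - 9*sqrt(14)*6400) = 48699 + (14/15 - 57600*sqrt(14)) = 730499/15 - 57600*sqrt(14)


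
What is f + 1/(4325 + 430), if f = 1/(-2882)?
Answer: -1873/13703910 ≈ -0.00013668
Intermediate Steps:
f = -1/2882 ≈ -0.00034698
f + 1/(4325 + 430) = -1/2882 + 1/(4325 + 430) = -1/2882 + 1/4755 = -1873/13703910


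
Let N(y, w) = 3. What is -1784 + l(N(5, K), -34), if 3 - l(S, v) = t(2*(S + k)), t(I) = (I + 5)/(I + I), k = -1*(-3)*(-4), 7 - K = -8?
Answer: -64129/36 ≈ -1781.4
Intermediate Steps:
K = 15 (K = 7 - 1*(-8) = 7 + 8 = 15)
k = -12 (k = 3*(-4) = -12)
t(I) = (5 + I)/(2*I) (t(I) = (5 + I)/((2*I)) = (5 + I)*(1/(2*I)) = (5 + I)/(2*I))
l(S, v) = 3 - (-19 + 2*S)/(2*(-24 + 2*S)) (l(S, v) = 3 - (5 + 2*(S - 12))/(2*(2*(S - 12))) = 3 - (5 + 2*(-12 + S))/(2*(2*(-12 + S))) = 3 - (5 + (-24 + 2*S))/(2*(-24 + 2*S)) = 3 - (-19 + 2*S)/(2*(-24 + 2*S)))
-1784 + l(N(5, K), -34) = -1784 + 5*(-25 + 2*3)/(4*(-12 + 3)) = -1784 + (5/4)*(-25 + 6)/(-9) = -1784 + (5/4)*(-⅑)*(-19) = -1784 + 95/36 = -64129/36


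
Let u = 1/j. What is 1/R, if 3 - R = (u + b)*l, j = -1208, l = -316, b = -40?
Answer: -302/3816453 ≈ -7.9131e-5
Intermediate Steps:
u = -1/1208 (u = 1/(-1208) = -1/1208 ≈ -0.00082781)
R = -3816453/302 (R = 3 - (-1/1208 - 40)*(-316) = 3 - (-48321)*(-316)/1208 = 3 - 1*3817359/302 = 3 - 3817359/302 = -3816453/302 ≈ -12637.)
1/R = 1/(-3816453/302) = -302/3816453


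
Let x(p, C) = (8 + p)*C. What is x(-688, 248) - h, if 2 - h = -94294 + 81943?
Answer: -180993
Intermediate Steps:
x(p, C) = C*(8 + p)
h = 12353 (h = 2 - (-94294 + 81943) = 2 - 1*(-12351) = 2 + 12351 = 12353)
x(-688, 248) - h = 248*(8 - 688) - 1*12353 = 248*(-680) - 12353 = -168640 - 12353 = -180993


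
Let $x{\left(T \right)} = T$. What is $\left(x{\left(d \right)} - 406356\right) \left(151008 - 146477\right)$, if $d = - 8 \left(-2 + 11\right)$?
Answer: $-1841525268$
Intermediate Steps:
$d = -72$ ($d = \left(-8\right) 9 = -72$)
$\left(x{\left(d \right)} - 406356\right) \left(151008 - 146477\right) = \left(-72 - 406356\right) \left(151008 - 146477\right) = \left(-406428\right) 4531 = -1841525268$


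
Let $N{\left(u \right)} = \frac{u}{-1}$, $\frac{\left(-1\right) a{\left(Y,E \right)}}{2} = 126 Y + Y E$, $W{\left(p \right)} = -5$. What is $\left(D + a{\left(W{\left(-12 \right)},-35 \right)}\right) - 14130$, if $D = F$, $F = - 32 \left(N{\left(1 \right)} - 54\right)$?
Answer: $-11460$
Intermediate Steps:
$a{\left(Y,E \right)} = - 252 Y - 2 E Y$ ($a{\left(Y,E \right)} = - 2 \left(126 Y + Y E\right) = - 2 \left(126 Y + E Y\right) = - 252 Y - 2 E Y$)
$N{\left(u \right)} = - u$ ($N{\left(u \right)} = u \left(-1\right) = - u$)
$F = 1760$ ($F = - 32 \left(\left(-1\right) 1 - 54\right) = - 32 \left(-1 - 54\right) = \left(-32\right) \left(-55\right) = 1760$)
$D = 1760$
$\left(D + a{\left(W{\left(-12 \right)},-35 \right)}\right) - 14130 = \left(1760 - - 10 \left(126 - 35\right)\right) - 14130 = \left(1760 - \left(-10\right) 91\right) - 14130 = \left(1760 + 910\right) - 14130 = 2670 - 14130 = -11460$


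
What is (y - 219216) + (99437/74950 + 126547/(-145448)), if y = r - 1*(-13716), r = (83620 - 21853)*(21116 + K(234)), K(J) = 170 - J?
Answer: 7086480960553406763/5450663800 ≈ 1.3001e+9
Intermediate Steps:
r = 1300318884 (r = (83620 - 21853)*(21116 + (170 - 1*234)) = 61767*(21116 + (170 - 234)) = 61767*(21116 - 64) = 61767*21052 = 1300318884)
y = 1300332600 (y = 1300318884 - 1*(-13716) = 1300318884 + 13716 = 1300332600)
(y - 219216) + (99437/74950 + 126547/(-145448)) = (1300332600 - 219216) + (99437/74950 + 126547/(-145448)) = 1300113384 + (99437*(1/74950) + 126547*(-1/145448)) = 1300113384 + (99437/74950 - 126547/145448) = 1300113384 + 2489107563/5450663800 = 7086480960553406763/5450663800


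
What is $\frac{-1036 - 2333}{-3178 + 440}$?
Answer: $\frac{3369}{2738} \approx 1.2305$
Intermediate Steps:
$\frac{-1036 - 2333}{-3178 + 440} = - \frac{3369}{-2738} = \left(-3369\right) \left(- \frac{1}{2738}\right) = \frac{3369}{2738}$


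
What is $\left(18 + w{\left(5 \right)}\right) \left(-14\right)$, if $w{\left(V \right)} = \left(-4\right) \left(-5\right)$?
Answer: $-532$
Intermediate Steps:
$w{\left(V \right)} = 20$
$\left(18 + w{\left(5 \right)}\right) \left(-14\right) = \left(18 + 20\right) \left(-14\right) = 38 \left(-14\right) = -532$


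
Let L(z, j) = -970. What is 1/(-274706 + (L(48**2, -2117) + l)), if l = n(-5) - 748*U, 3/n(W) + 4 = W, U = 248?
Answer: -3/1383541 ≈ -2.1683e-6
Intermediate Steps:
n(W) = 3/(-4 + W)
l = -556513/3 (l = 3/(-4 - 5) - 748*248 = 3/(-9) - 185504 = 3*(-1/9) - 185504 = -1/3 - 185504 = -556513/3 ≈ -1.8550e+5)
1/(-274706 + (L(48**2, -2117) + l)) = 1/(-274706 + (-970 - 556513/3)) = 1/(-274706 - 559423/3) = 1/(-1383541/3) = -3/1383541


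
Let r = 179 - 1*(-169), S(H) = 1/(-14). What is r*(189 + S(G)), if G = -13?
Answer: 460230/7 ≈ 65747.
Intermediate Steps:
S(H) = -1/14
r = 348 (r = 179 + 169 = 348)
r*(189 + S(G)) = 348*(189 - 1/14) = 348*(2645/14) = 460230/7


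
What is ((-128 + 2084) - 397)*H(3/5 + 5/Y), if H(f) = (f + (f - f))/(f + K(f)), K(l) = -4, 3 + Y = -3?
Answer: 10913/127 ≈ 85.929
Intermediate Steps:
Y = -6 (Y = -3 - 3 = -6)
H(f) = f/(-4 + f) (H(f) = (f + (f - f))/(f - 4) = (f + 0)/(-4 + f) = f/(-4 + f))
((-128 + 2084) - 397)*H(3/5 + 5/Y) = ((-128 + 2084) - 397)*((3/5 + 5/(-6))/(-4 + (3/5 + 5/(-6)))) = (1956 - 397)*((3*(⅕) + 5*(-⅙))/(-4 + (3*(⅕) + 5*(-⅙)))) = 1559*((⅗ - ⅚)/(-4 + (⅗ - ⅚))) = 1559*(-7/(30*(-4 - 7/30))) = 1559*(-7/(30*(-127/30))) = 1559*(-7/30*(-30/127)) = 1559*(7/127) = 10913/127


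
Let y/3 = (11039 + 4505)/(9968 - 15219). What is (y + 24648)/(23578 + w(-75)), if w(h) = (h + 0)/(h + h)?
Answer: 86253344/82540469 ≈ 1.0450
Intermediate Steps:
y = -46632/5251 (y = 3*((11039 + 4505)/(9968 - 15219)) = 3*(15544/(-5251)) = 3*(15544*(-1/5251)) = 3*(-15544/5251) = -46632/5251 ≈ -8.8806)
w(h) = ½ (w(h) = h/((2*h)) = h*(1/(2*h)) = ½)
(y + 24648)/(23578 + w(-75)) = (-46632/5251 + 24648)/(23578 + ½) = 129380016/(5251*(47157/2)) = (129380016/5251)*(2/47157) = 86253344/82540469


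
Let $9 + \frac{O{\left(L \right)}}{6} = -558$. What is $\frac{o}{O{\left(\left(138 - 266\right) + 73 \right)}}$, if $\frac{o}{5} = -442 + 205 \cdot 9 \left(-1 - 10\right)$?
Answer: $\frac{103685}{3402} \approx 30.478$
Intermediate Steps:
$O{\left(L \right)} = -3402$ ($O{\left(L \right)} = -54 + 6 \left(-558\right) = -54 - 3348 = -3402$)
$o = -103685$ ($o = 5 \left(-442 + 205 \cdot 9 \left(-1 - 10\right)\right) = 5 \left(-442 + 205 \cdot 9 \left(-11\right)\right) = 5 \left(-442 + 205 \left(-99\right)\right) = 5 \left(-442 - 20295\right) = 5 \left(-20737\right) = -103685$)
$\frac{o}{O{\left(\left(138 - 266\right) + 73 \right)}} = - \frac{103685}{-3402} = \left(-103685\right) \left(- \frac{1}{3402}\right) = \frac{103685}{3402}$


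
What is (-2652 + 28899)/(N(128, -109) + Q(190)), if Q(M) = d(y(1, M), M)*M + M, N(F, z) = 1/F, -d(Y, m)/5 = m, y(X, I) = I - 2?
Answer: -3359616/23079679 ≈ -0.14557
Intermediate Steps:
y(X, I) = -2 + I
d(Y, m) = -5*m
Q(M) = M - 5*M² (Q(M) = (-5*M)*M + M = -5*M² + M = M - 5*M²)
(-2652 + 28899)/(N(128, -109) + Q(190)) = (-2652 + 28899)/(1/128 + 190*(1 - 5*190)) = 26247/(1/128 + 190*(1 - 950)) = 26247/(1/128 + 190*(-949)) = 26247/(1/128 - 180310) = 26247/(-23079679/128) = 26247*(-128/23079679) = -3359616/23079679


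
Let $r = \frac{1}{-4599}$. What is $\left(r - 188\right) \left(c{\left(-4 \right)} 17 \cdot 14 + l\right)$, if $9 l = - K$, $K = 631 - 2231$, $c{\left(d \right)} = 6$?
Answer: $- \frac{12495387076}{41391} \approx -3.0189 \cdot 10^{5}$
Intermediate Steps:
$r = - \frac{1}{4599} \approx -0.00021744$
$K = -1600$ ($K = 631 - 2231 = -1600$)
$l = \frac{1600}{9}$ ($l = \frac{\left(-1\right) \left(-1600\right)}{9} = \frac{1}{9} \cdot 1600 = \frac{1600}{9} \approx 177.78$)
$\left(r - 188\right) \left(c{\left(-4 \right)} 17 \cdot 14 + l\right) = \left(- \frac{1}{4599} - 188\right) \left(6 \cdot 17 \cdot 14 + \frac{1600}{9}\right) = - \frac{864613 \left(102 \cdot 14 + \frac{1600}{9}\right)}{4599} = - \frac{864613 \left(1428 + \frac{1600}{9}\right)}{4599} = \left(- \frac{864613}{4599}\right) \frac{14452}{9} = - \frac{12495387076}{41391}$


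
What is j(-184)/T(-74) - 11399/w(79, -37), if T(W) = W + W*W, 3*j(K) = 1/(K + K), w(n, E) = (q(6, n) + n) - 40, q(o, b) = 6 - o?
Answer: -7553494159/25843168 ≈ -292.28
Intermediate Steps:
w(n, E) = -40 + n (w(n, E) = ((6 - 1*6) + n) - 40 = ((6 - 6) + n) - 40 = (0 + n) - 40 = n - 40 = -40 + n)
j(K) = 1/(6*K) (j(K) = 1/(3*(K + K)) = 1/(3*((2*K))) = (1/(2*K))/3 = 1/(6*K))
T(W) = W + W²
j(-184)/T(-74) - 11399/w(79, -37) = ((⅙)/(-184))/((-74*(1 - 74))) - 11399/(-40 + 79) = ((⅙)*(-1/184))/((-74*(-73))) - 11399/39 = -1/1104/5402 - 11399*1/39 = -1/1104*1/5402 - 11399/39 = -1/5963808 - 11399/39 = -7553494159/25843168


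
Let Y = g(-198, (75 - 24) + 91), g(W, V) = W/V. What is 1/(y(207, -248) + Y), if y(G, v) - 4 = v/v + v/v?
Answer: 71/327 ≈ 0.21713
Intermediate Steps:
y(G, v) = 6 (y(G, v) = 4 + (v/v + v/v) = 4 + (1 + 1) = 4 + 2 = 6)
Y = -99/71 (Y = -198/((75 - 24) + 91) = -198/(51 + 91) = -198/142 = -198*1/142 = -99/71 ≈ -1.3944)
1/(y(207, -248) + Y) = 1/(6 - 99/71) = 1/(327/71) = 71/327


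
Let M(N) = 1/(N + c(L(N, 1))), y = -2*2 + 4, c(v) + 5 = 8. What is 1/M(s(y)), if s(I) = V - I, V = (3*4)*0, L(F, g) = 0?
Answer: 3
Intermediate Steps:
c(v) = 3 (c(v) = -5 + 8 = 3)
V = 0 (V = 12*0 = 0)
y = 0 (y = -4 + 4 = 0)
s(I) = -I (s(I) = 0 - I = -I)
M(N) = 1/(3 + N) (M(N) = 1/(N + 3) = 1/(3 + N))
1/M(s(y)) = 1/(1/(3 - 1*0)) = 1/(1/(3 + 0)) = 1/(1/3) = 1/(⅓) = 3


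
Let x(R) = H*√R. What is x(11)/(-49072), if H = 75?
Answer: -75*√11/49072 ≈ -0.0050690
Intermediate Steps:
x(R) = 75*√R
x(11)/(-49072) = (75*√11)/(-49072) = (75*√11)*(-1/49072) = -75*√11/49072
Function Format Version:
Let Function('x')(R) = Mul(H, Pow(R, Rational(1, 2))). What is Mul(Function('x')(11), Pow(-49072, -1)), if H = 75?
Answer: Mul(Rational(-75, 49072), Pow(11, Rational(1, 2))) ≈ -0.0050690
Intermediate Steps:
Function('x')(R) = Mul(75, Pow(R, Rational(1, 2)))
Mul(Function('x')(11), Pow(-49072, -1)) = Mul(Mul(75, Pow(11, Rational(1, 2))), Pow(-49072, -1)) = Mul(Mul(75, Pow(11, Rational(1, 2))), Rational(-1, 49072)) = Mul(Rational(-75, 49072), Pow(11, Rational(1, 2)))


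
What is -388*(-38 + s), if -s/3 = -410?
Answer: -462496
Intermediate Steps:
s = 1230 (s = -3*(-410) = 1230)
-388*(-38 + s) = -388*(-38 + 1230) = -388*1192 = -462496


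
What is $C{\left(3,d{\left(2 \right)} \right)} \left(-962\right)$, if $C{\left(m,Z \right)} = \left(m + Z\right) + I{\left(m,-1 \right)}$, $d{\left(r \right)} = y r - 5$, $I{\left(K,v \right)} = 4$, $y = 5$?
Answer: $-11544$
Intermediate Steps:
$d{\left(r \right)} = -5 + 5 r$ ($d{\left(r \right)} = 5 r - 5 = -5 + 5 r$)
$C{\left(m,Z \right)} = 4 + Z + m$ ($C{\left(m,Z \right)} = \left(m + Z\right) + 4 = \left(Z + m\right) + 4 = 4 + Z + m$)
$C{\left(3,d{\left(2 \right)} \right)} \left(-962\right) = \left(4 + \left(-5 + 5 \cdot 2\right) + 3\right) \left(-962\right) = \left(4 + \left(-5 + 10\right) + 3\right) \left(-962\right) = \left(4 + 5 + 3\right) \left(-962\right) = 12 \left(-962\right) = -11544$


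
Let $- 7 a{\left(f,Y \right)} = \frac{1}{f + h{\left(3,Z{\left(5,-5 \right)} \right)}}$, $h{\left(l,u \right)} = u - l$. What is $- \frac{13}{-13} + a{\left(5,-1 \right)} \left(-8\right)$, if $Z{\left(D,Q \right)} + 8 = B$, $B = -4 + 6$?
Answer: $\frac{5}{7} \approx 0.71429$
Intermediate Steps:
$B = 2$
$Z{\left(D,Q \right)} = -6$ ($Z{\left(D,Q \right)} = -8 + 2 = -6$)
$a{\left(f,Y \right)} = - \frac{1}{7 \left(-9 + f\right)}$ ($a{\left(f,Y \right)} = - \frac{1}{7 \left(f - 9\right)} = - \frac{1}{7 \left(-9 + f\right)}$)
$- \frac{13}{-13} + a{\left(5,-1 \right)} \left(-8\right) = - \frac{13}{-13} + - \frac{1}{-63 + 7 \cdot 5} \left(-8\right) = \left(-13\right) \left(- \frac{1}{13}\right) + - \frac{1}{-63 + 35} \left(-8\right) = 1 + - \frac{1}{-28} \left(-8\right) = 1 + \left(-1\right) \left(- \frac{1}{28}\right) \left(-8\right) = 1 + \frac{1}{28} \left(-8\right) = 1 - \frac{2}{7} = \frac{5}{7}$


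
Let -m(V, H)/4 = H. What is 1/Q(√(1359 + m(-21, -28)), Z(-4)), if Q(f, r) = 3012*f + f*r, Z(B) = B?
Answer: √1471/4424768 ≈ 8.6679e-6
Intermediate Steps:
m(V, H) = -4*H
1/Q(√(1359 + m(-21, -28)), Z(-4)) = 1/(√(1359 - 4*(-28))*(3012 - 4)) = 1/(√(1359 + 112)*3008) = 1/(√1471*3008) = 1/(3008*√1471) = √1471/4424768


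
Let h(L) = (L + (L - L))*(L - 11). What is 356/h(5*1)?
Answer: -178/15 ≈ -11.867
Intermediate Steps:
h(L) = L*(-11 + L) (h(L) = (L + 0)*(-11 + L) = L*(-11 + L))
356/h(5*1) = 356/(((5*1)*(-11 + 5*1))) = 356/((5*(-11 + 5))) = 356/((5*(-6))) = 356/(-30) = 356*(-1/30) = -178/15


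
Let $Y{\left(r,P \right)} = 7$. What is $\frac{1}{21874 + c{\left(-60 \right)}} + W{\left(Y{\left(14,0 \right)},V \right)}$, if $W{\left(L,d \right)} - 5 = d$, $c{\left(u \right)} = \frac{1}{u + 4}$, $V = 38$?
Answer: $\frac{52672605}{1224943} \approx 43.0$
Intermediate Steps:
$c{\left(u \right)} = \frac{1}{4 + u}$
$W{\left(L,d \right)} = 5 + d$
$\frac{1}{21874 + c{\left(-60 \right)}} + W{\left(Y{\left(14,0 \right)},V \right)} = \frac{1}{21874 + \frac{1}{4 - 60}} + \left(5 + 38\right) = \frac{1}{21874 + \frac{1}{-56}} + 43 = \frac{1}{21874 - \frac{1}{56}} + 43 = \frac{1}{\frac{1224943}{56}} + 43 = \frac{56}{1224943} + 43 = \frac{52672605}{1224943}$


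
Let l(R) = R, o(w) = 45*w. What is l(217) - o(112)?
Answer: -4823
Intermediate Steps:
l(217) - o(112) = 217 - 45*112 = 217 - 1*5040 = 217 - 5040 = -4823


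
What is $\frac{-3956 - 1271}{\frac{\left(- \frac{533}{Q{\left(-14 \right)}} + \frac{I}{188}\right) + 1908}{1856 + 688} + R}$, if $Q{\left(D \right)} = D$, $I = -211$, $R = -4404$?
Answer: $\frac{17499494208}{14741609663} \approx 1.1871$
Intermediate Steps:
$\frac{-3956 - 1271}{\frac{\left(- \frac{533}{Q{\left(-14 \right)}} + \frac{I}{188}\right) + 1908}{1856 + 688} + R} = \frac{-3956 - 1271}{\frac{\left(- \frac{533}{-14} - \frac{211}{188}\right) + 1908}{1856 + 688} - 4404} = - \frac{5227}{\frac{\left(\left(-533\right) \left(- \frac{1}{14}\right) - \frac{211}{188}\right) + 1908}{2544} - 4404} = - \frac{5227}{\left(\left(\frac{533}{14} - \frac{211}{188}\right) + 1908\right) \frac{1}{2544} - 4404} = - \frac{5227}{\left(\frac{48625}{1316} + 1908\right) \frac{1}{2544} - 4404} = - \frac{5227}{\frac{2559553}{1316} \cdot \frac{1}{2544} - 4404} = - \frac{5227}{\frac{2559553}{3347904} - 4404} = - \frac{5227}{- \frac{14741609663}{3347904}} = \left(-5227\right) \left(- \frac{3347904}{14741609663}\right) = \frac{17499494208}{14741609663}$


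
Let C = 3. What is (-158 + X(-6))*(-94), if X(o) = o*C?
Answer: 16544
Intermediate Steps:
X(o) = 3*o (X(o) = o*3 = 3*o)
(-158 + X(-6))*(-94) = (-158 + 3*(-6))*(-94) = (-158 - 18)*(-94) = -176*(-94) = 16544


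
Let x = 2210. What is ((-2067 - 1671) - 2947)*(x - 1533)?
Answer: -4525745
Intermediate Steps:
((-2067 - 1671) - 2947)*(x - 1533) = ((-2067 - 1671) - 2947)*(2210 - 1533) = (-3738 - 2947)*677 = -6685*677 = -4525745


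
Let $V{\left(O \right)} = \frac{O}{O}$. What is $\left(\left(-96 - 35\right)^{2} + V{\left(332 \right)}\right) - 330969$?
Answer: $-313807$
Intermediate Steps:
$V{\left(O \right)} = 1$
$\left(\left(-96 - 35\right)^{2} + V{\left(332 \right)}\right) - 330969 = \left(\left(-96 - 35\right)^{2} + 1\right) - 330969 = \left(\left(-131\right)^{2} + 1\right) - 330969 = \left(17161 + 1\right) - 330969 = 17162 - 330969 = -313807$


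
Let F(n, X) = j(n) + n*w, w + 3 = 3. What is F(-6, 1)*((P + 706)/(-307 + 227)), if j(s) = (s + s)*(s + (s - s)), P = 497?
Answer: -10827/10 ≈ -1082.7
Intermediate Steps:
w = 0 (w = -3 + 3 = 0)
j(s) = 2*s**2 (j(s) = (2*s)*(s + 0) = (2*s)*s = 2*s**2)
F(n, X) = 2*n**2 (F(n, X) = 2*n**2 + n*0 = 2*n**2 + 0 = 2*n**2)
F(-6, 1)*((P + 706)/(-307 + 227)) = (2*(-6)**2)*((497 + 706)/(-307 + 227)) = (2*36)*(1203/(-80)) = 72*(1203*(-1/80)) = 72*(-1203/80) = -10827/10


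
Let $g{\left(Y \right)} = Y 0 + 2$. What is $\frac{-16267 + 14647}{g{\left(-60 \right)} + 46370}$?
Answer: $- \frac{405}{11593} \approx -0.034935$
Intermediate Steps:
$g{\left(Y \right)} = 2$ ($g{\left(Y \right)} = 0 + 2 = 2$)
$\frac{-16267 + 14647}{g{\left(-60 \right)} + 46370} = \frac{-16267 + 14647}{2 + 46370} = - \frac{1620}{46372} = \left(-1620\right) \frac{1}{46372} = - \frac{405}{11593}$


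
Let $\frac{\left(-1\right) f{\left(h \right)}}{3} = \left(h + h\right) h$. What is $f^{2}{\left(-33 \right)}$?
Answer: $42693156$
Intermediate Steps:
$f{\left(h \right)} = - 6 h^{2}$ ($f{\left(h \right)} = - 3 \left(h + h\right) h = - 3 \cdot 2 h h = - 3 \cdot 2 h^{2} = - 6 h^{2}$)
$f^{2}{\left(-33 \right)} = \left(- 6 \left(-33\right)^{2}\right)^{2} = \left(\left(-6\right) 1089\right)^{2} = \left(-6534\right)^{2} = 42693156$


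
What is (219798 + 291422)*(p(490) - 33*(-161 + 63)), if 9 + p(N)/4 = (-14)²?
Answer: 2035678040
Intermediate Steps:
p(N) = 748 (p(N) = -36 + 4*(-14)² = -36 + 4*196 = -36 + 784 = 748)
(219798 + 291422)*(p(490) - 33*(-161 + 63)) = (219798 + 291422)*(748 - 33*(-161 + 63)) = 511220*(748 - 33*(-98)) = 511220*(748 + 3234) = 511220*3982 = 2035678040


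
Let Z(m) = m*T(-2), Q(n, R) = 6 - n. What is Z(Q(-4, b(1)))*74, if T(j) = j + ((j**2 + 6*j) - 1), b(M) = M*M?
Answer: -8140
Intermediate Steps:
b(M) = M**2
T(j) = -1 + j**2 + 7*j (T(j) = j + (-1 + j**2 + 6*j) = -1 + j**2 + 7*j)
Z(m) = -11*m (Z(m) = m*(-1 + (-2)**2 + 7*(-2)) = m*(-1 + 4 - 14) = m*(-11) = -11*m)
Z(Q(-4, b(1)))*74 = -11*(6 - 1*(-4))*74 = -11*(6 + 4)*74 = -11*10*74 = -110*74 = -8140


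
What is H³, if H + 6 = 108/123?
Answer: -9261000/68921 ≈ -134.37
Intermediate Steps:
H = -210/41 (H = -6 + 108/123 = -6 + 108*(1/123) = -6 + 36/41 = -210/41 ≈ -5.1219)
H³ = (-210/41)³ = -9261000/68921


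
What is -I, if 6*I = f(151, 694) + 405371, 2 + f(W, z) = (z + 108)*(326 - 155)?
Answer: -180837/2 ≈ -90419.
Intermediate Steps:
f(W, z) = 18466 + 171*z (f(W, z) = -2 + (z + 108)*(326 - 155) = -2 + (108 + z)*171 = -2 + (18468 + 171*z) = 18466 + 171*z)
I = 180837/2 (I = ((18466 + 171*694) + 405371)/6 = ((18466 + 118674) + 405371)/6 = (137140 + 405371)/6 = (⅙)*542511 = 180837/2 ≈ 90419.)
-I = -1*180837/2 = -180837/2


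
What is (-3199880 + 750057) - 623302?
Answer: -3073125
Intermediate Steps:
(-3199880 + 750057) - 623302 = -2449823 - 623302 = -3073125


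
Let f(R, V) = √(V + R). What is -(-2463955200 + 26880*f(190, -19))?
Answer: 2463955200 - 80640*√19 ≈ 2.4636e+9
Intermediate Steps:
f(R, V) = √(R + V)
-(-2463955200 + 26880*f(190, -19)) = -(-2463955200 + 26880*√(190 - 19)) = -(-2463955200 + 80640*√19) = -26880*(-91665 + 3*√19) = 2463955200 - 80640*√19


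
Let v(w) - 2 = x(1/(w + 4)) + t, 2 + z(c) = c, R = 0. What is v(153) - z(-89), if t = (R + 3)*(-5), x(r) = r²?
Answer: 1922623/24649 ≈ 78.000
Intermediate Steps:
z(c) = -2 + c
t = -15 (t = (0 + 3)*(-5) = 3*(-5) = -15)
v(w) = -13 + (4 + w)⁻² (v(w) = 2 + ((1/(w + 4))² - 15) = 2 + ((1/(4 + w))² - 15) = 2 + ((4 + w)⁻² - 15) = 2 + (-15 + (4 + w)⁻²) = -13 + (4 + w)⁻²)
v(153) - z(-89) = (-13 + (4 + 153)⁻²) - (-2 - 89) = (-13 + 157⁻²) - 1*(-91) = (-13 + 1/24649) + 91 = -320436/24649 + 91 = 1922623/24649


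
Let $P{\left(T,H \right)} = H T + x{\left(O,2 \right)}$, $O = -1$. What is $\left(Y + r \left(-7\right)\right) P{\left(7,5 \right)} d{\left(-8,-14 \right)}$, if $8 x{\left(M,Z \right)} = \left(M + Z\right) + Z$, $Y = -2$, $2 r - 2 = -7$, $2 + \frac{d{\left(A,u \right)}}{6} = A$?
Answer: $- \frac{131595}{4} \approx -32899.0$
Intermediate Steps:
$d{\left(A,u \right)} = -12 + 6 A$
$r = - \frac{5}{2}$ ($r = 1 + \frac{1}{2} \left(-7\right) = 1 - \frac{7}{2} = - \frac{5}{2} \approx -2.5$)
$x{\left(M,Z \right)} = \frac{Z}{4} + \frac{M}{8}$ ($x{\left(M,Z \right)} = \frac{\left(M + Z\right) + Z}{8} = \frac{M + 2 Z}{8} = \frac{Z}{4} + \frac{M}{8}$)
$P{\left(T,H \right)} = \frac{3}{8} + H T$ ($P{\left(T,H \right)} = H T + \left(\frac{1}{4} \cdot 2 + \frac{1}{8} \left(-1\right)\right) = H T + \left(\frac{1}{2} - \frac{1}{8}\right) = H T + \frac{3}{8} = \frac{3}{8} + H T$)
$\left(Y + r \left(-7\right)\right) P{\left(7,5 \right)} d{\left(-8,-14 \right)} = \left(-2 - - \frac{35}{2}\right) \left(\frac{3}{8} + 5 \cdot 7\right) \left(-12 + 6 \left(-8\right)\right) = \left(-2 + \frac{35}{2}\right) \left(\frac{3}{8} + 35\right) \left(-12 - 48\right) = \frac{31}{2} \cdot \frac{283}{8} \left(-60\right) = \frac{8773}{16} \left(-60\right) = - \frac{131595}{4}$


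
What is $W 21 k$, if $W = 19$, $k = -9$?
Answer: $-3591$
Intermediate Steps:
$W 21 k = 19 \cdot 21 \left(-9\right) = 399 \left(-9\right) = -3591$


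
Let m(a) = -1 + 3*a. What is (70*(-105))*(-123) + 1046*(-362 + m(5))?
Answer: 540042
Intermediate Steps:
(70*(-105))*(-123) + 1046*(-362 + m(5)) = (70*(-105))*(-123) + 1046*(-362 + (-1 + 3*5)) = -7350*(-123) + 1046*(-362 + (-1 + 15)) = 904050 + 1046*(-362 + 14) = 904050 + 1046*(-348) = 904050 - 364008 = 540042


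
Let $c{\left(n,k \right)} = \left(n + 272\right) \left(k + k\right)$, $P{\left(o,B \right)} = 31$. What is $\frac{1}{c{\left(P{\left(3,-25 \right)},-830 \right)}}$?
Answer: $- \frac{1}{502980} \approx -1.9882 \cdot 10^{-6}$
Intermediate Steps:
$c{\left(n,k \right)} = 2 k \left(272 + n\right)$ ($c{\left(n,k \right)} = \left(272 + n\right) 2 k = 2 k \left(272 + n\right)$)
$\frac{1}{c{\left(P{\left(3,-25 \right)},-830 \right)}} = \frac{1}{2 \left(-830\right) \left(272 + 31\right)} = \frac{1}{2 \left(-830\right) 303} = \frac{1}{-502980} = - \frac{1}{502980}$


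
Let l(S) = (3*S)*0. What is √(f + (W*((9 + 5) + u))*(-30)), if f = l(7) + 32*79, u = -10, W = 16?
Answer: 4*√38 ≈ 24.658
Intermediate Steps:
l(S) = 0
f = 2528 (f = 0 + 32*79 = 0 + 2528 = 2528)
√(f + (W*((9 + 5) + u))*(-30)) = √(2528 + (16*((9 + 5) - 10))*(-30)) = √(2528 + (16*(14 - 10))*(-30)) = √(2528 + (16*4)*(-30)) = √(2528 + 64*(-30)) = √(2528 - 1920) = √608 = 4*√38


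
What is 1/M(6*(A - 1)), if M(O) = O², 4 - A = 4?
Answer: 1/36 ≈ 0.027778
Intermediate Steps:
A = 0 (A = 4 - 1*4 = 4 - 4 = 0)
1/M(6*(A - 1)) = 1/((6*(0 - 1))²) = 1/((6*(-1))²) = 1/((-6)²) = 1/36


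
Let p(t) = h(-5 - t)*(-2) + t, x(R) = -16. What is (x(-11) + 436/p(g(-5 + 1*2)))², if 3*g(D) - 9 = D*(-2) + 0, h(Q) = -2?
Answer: 85264/81 ≈ 1052.6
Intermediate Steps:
g(D) = 3 - 2*D/3 (g(D) = 3 + (D*(-2) + 0)/3 = 3 + (-2*D + 0)/3 = 3 + (-2*D)/3 = 3 - 2*D/3)
p(t) = 4 + t (p(t) = -2*(-2) + t = 4 + t)
(x(-11) + 436/p(g(-5 + 1*2)))² = (-16 + 436/(4 + (3 - 2*(-5 + 1*2)/3)))² = (-16 + 436/(4 + (3 - 2*(-5 + 2)/3)))² = (-16 + 436/(4 + (3 - ⅔*(-3))))² = (-16 + 436/(4 + (3 + 2)))² = (-16 + 436/(4 + 5))² = (-16 + 436/9)² = (292/9)² = 85264/81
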